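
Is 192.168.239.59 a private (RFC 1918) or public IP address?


RFC 1918 private ranges:
  10.0.0.0/8 (10.0.0.0 - 10.255.255.255)
  172.16.0.0/12 (172.16.0.0 - 172.31.255.255)
  192.168.0.0/16 (192.168.0.0 - 192.168.255.255)
Private (in 192.168.0.0/16)


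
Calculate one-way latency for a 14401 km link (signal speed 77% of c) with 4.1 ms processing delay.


Speed = 0.77 * 3e5 km/s = 231000 km/s
Propagation delay = 14401 / 231000 = 0.0623 s = 62.342 ms
Processing delay = 4.1 ms
Total one-way latency = 66.442 ms


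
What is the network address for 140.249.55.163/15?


IP:   10001100.11111001.00110111.10100011
Mask: 11111111.11111110.00000000.00000000
AND operation:
Net:  10001100.11111000.00000000.00000000
Network: 140.248.0.0/15


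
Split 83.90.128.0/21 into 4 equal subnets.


New prefix = 21 + 2 = 23
Each subnet has 512 addresses
  83.90.128.0/23
  83.90.130.0/23
  83.90.132.0/23
  83.90.134.0/23
Subnets: 83.90.128.0/23, 83.90.130.0/23, 83.90.132.0/23, 83.90.134.0/23


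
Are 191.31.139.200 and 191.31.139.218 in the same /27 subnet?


Mask: 255.255.255.224
191.31.139.200 AND mask = 191.31.139.192
191.31.139.218 AND mask = 191.31.139.192
Yes, same subnet (191.31.139.192)


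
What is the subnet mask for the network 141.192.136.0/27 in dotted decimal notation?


/27 means 27 network bits, 5 host bits
Binary: 11111111111111111111111111100000
Mask: 255.255.255.224


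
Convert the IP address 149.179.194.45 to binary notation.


149 = 10010101
179 = 10110011
194 = 11000010
45 = 00101101
Binary: 10010101.10110011.11000010.00101101


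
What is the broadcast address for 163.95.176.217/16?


Network: 163.95.0.0/16
Host bits = 16
Set all host bits to 1:
Broadcast: 163.95.255.255


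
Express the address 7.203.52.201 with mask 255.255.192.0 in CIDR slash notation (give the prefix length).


Binary: 11111111.11111111.11000000.00000000
Count leading 1s
Prefix: /18


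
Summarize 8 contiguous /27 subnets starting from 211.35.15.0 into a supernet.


Original prefix: /27
Number of subnets: 8 = 2^3
New prefix = 27 - 3 = 24
Supernet: 211.35.15.0/24


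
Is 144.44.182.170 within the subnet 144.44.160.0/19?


Subnet network: 144.44.160.0
Test IP AND mask: 144.44.160.0
Yes, 144.44.182.170 is in 144.44.160.0/19


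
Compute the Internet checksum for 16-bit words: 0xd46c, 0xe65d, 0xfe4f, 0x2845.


Sum all words (with carry folding):
+ 0xd46c = 0xd46c
+ 0xe65d = 0xbaca
+ 0xfe4f = 0xb91a
+ 0x2845 = 0xe15f
One's complement: ~0xe15f
Checksum = 0x1ea0


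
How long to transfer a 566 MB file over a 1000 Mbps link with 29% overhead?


Effective throughput = 1000 * (1 - 29/100) = 710 Mbps
File size in Mb = 566 * 8 = 4528 Mb
Time = 4528 / 710
Time = 6.3775 seconds


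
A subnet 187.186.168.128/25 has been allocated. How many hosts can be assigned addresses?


Host bits = 32 - 25 = 7
Total addresses = 2^7 = 128
Usable = total - 2 (network and broadcast)
Usable hosts: 126


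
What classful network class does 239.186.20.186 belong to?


First octet: 239
Binary: 11101111
1110xxxx -> Class D (224-239)
Class D (multicast), default mask N/A


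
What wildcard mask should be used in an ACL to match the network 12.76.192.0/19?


Subnet mask: 255.255.224.0
Wildcard = 255.255.255.255 - subnet mask
255 - 255 = 0
255 - 255 = 0
255 - 224 = 31
255 - 0 = 255
Wildcard: 0.0.31.255


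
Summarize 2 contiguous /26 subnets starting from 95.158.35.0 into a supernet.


Original prefix: /26
Number of subnets: 2 = 2^1
New prefix = 26 - 1 = 25
Supernet: 95.158.35.0/25


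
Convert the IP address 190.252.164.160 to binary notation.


190 = 10111110
252 = 11111100
164 = 10100100
160 = 10100000
Binary: 10111110.11111100.10100100.10100000


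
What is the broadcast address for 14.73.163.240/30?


Network: 14.73.163.240/30
Host bits = 2
Set all host bits to 1:
Broadcast: 14.73.163.243


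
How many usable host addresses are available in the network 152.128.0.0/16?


Host bits = 32 - 16 = 16
Total addresses = 2^16 = 65536
Usable = total - 2 (network and broadcast)
Usable hosts: 65534


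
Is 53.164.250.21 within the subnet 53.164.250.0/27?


Subnet network: 53.164.250.0
Test IP AND mask: 53.164.250.0
Yes, 53.164.250.21 is in 53.164.250.0/27


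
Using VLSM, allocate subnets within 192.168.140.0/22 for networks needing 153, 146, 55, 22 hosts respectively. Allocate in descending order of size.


153 hosts -> /24 (254 usable): 192.168.140.0/24
146 hosts -> /24 (254 usable): 192.168.141.0/24
55 hosts -> /26 (62 usable): 192.168.142.0/26
22 hosts -> /27 (30 usable): 192.168.142.64/27
Allocation: 192.168.140.0/24 (153 hosts, 254 usable); 192.168.141.0/24 (146 hosts, 254 usable); 192.168.142.0/26 (55 hosts, 62 usable); 192.168.142.64/27 (22 hosts, 30 usable)


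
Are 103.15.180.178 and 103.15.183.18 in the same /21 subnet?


Mask: 255.255.248.0
103.15.180.178 AND mask = 103.15.176.0
103.15.183.18 AND mask = 103.15.176.0
Yes, same subnet (103.15.176.0)


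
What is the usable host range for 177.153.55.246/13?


Network: 177.152.0.0
Broadcast: 177.159.255.255
First usable = network + 1
Last usable = broadcast - 1
Range: 177.152.0.1 to 177.159.255.254


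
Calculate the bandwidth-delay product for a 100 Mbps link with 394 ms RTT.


BDP = bandwidth * RTT
= 100 Mbps * 394 ms
= 100 * 1e6 * 394 / 1000 bits
= 39400000 bits
= 4925000 bytes
= 4809.5703 KB
BDP = 39400000 bits (4925000 bytes)


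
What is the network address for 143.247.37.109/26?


IP:   10001111.11110111.00100101.01101101
Mask: 11111111.11111111.11111111.11000000
AND operation:
Net:  10001111.11110111.00100101.01000000
Network: 143.247.37.64/26


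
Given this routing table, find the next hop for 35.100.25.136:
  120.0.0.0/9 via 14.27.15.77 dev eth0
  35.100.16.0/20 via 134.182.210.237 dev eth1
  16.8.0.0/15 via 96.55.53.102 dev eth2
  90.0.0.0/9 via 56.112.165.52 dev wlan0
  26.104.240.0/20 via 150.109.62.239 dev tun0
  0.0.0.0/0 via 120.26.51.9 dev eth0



Longest prefix match for 35.100.25.136:
  /9 120.0.0.0: no
  /20 35.100.16.0: MATCH
  /15 16.8.0.0: no
  /9 90.0.0.0: no
  /20 26.104.240.0: no
  /0 0.0.0.0: MATCH
Selected: next-hop 134.182.210.237 via eth1 (matched /20)


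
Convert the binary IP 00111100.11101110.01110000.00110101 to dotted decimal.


00111100 = 60
11101110 = 238
01110000 = 112
00110101 = 53
IP: 60.238.112.53


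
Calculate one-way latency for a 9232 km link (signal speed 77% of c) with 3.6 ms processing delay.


Speed = 0.77 * 3e5 km/s = 231000 km/s
Propagation delay = 9232 / 231000 = 0.04 s = 39.9654 ms
Processing delay = 3.6 ms
Total one-way latency = 43.5654 ms


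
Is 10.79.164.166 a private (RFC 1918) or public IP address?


RFC 1918 private ranges:
  10.0.0.0/8 (10.0.0.0 - 10.255.255.255)
  172.16.0.0/12 (172.16.0.0 - 172.31.255.255)
  192.168.0.0/16 (192.168.0.0 - 192.168.255.255)
Private (in 10.0.0.0/8)


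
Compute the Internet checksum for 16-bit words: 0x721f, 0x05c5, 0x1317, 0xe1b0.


Sum all words (with carry folding):
+ 0x721f = 0x721f
+ 0x05c5 = 0x77e4
+ 0x1317 = 0x8afb
+ 0xe1b0 = 0x6cac
One's complement: ~0x6cac
Checksum = 0x9353


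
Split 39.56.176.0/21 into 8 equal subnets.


New prefix = 21 + 3 = 24
Each subnet has 256 addresses
  39.56.176.0/24
  39.56.177.0/24
  39.56.178.0/24
  39.56.179.0/24
  39.56.180.0/24
  39.56.181.0/24
  39.56.182.0/24
  39.56.183.0/24
Subnets: 39.56.176.0/24, 39.56.177.0/24, 39.56.178.0/24, 39.56.179.0/24, 39.56.180.0/24, 39.56.181.0/24, 39.56.182.0/24, 39.56.183.0/24


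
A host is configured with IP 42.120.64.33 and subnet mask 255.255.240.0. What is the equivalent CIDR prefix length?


Binary: 11111111.11111111.11110000.00000000
Count leading 1s
Prefix: /20


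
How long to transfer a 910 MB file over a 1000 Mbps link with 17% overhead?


Effective throughput = 1000 * (1 - 17/100) = 830 Mbps
File size in Mb = 910 * 8 = 7280 Mb
Time = 7280 / 830
Time = 8.7711 seconds


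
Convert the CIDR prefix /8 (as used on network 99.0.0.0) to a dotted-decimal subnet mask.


/8 means 8 network bits, 24 host bits
Binary: 11111111000000000000000000000000
Mask: 255.0.0.0


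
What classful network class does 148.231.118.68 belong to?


First octet: 148
Binary: 10010100
10xxxxxx -> Class B (128-191)
Class B, default mask 255.255.0.0 (/16)


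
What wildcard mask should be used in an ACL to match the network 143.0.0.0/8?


Subnet mask: 255.0.0.0
Wildcard = 255.255.255.255 - subnet mask
255 - 255 = 0
255 - 0 = 255
255 - 0 = 255
255 - 0 = 255
Wildcard: 0.255.255.255


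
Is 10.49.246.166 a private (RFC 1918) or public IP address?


RFC 1918 private ranges:
  10.0.0.0/8 (10.0.0.0 - 10.255.255.255)
  172.16.0.0/12 (172.16.0.0 - 172.31.255.255)
  192.168.0.0/16 (192.168.0.0 - 192.168.255.255)
Private (in 10.0.0.0/8)


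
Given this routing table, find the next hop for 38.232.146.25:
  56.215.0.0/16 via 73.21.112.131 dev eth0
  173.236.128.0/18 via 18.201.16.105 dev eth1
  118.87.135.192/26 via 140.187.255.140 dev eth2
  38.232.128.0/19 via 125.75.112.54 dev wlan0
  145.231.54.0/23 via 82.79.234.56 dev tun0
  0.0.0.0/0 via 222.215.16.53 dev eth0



Longest prefix match for 38.232.146.25:
  /16 56.215.0.0: no
  /18 173.236.128.0: no
  /26 118.87.135.192: no
  /19 38.232.128.0: MATCH
  /23 145.231.54.0: no
  /0 0.0.0.0: MATCH
Selected: next-hop 125.75.112.54 via wlan0 (matched /19)


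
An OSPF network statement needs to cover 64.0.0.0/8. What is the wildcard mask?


Subnet mask: 255.0.0.0
Wildcard = 255.255.255.255 - subnet mask
255 - 255 = 0
255 - 0 = 255
255 - 0 = 255
255 - 0 = 255
Wildcard: 0.255.255.255


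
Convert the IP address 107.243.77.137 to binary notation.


107 = 01101011
243 = 11110011
77 = 01001101
137 = 10001001
Binary: 01101011.11110011.01001101.10001001


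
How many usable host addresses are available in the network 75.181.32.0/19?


Host bits = 32 - 19 = 13
Total addresses = 2^13 = 8192
Usable = total - 2 (network and broadcast)
Usable hosts: 8190


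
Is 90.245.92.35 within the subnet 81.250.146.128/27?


Subnet network: 81.250.146.128
Test IP AND mask: 90.245.92.32
No, 90.245.92.35 is not in 81.250.146.128/27


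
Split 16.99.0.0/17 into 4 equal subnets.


New prefix = 17 + 2 = 19
Each subnet has 8192 addresses
  16.99.0.0/19
  16.99.32.0/19
  16.99.64.0/19
  16.99.96.0/19
Subnets: 16.99.0.0/19, 16.99.32.0/19, 16.99.64.0/19, 16.99.96.0/19


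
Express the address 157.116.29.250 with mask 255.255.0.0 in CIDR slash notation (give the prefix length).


Binary: 11111111.11111111.00000000.00000000
Count leading 1s
Prefix: /16


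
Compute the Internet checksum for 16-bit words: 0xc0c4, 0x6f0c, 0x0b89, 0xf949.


Sum all words (with carry folding):
+ 0xc0c4 = 0xc0c4
+ 0x6f0c = 0x2fd1
+ 0x0b89 = 0x3b5a
+ 0xf949 = 0x34a4
One's complement: ~0x34a4
Checksum = 0xcb5b


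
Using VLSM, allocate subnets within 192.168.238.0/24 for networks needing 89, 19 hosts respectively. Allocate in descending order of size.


89 hosts -> /25 (126 usable): 192.168.238.0/25
19 hosts -> /27 (30 usable): 192.168.238.128/27
Allocation: 192.168.238.0/25 (89 hosts, 126 usable); 192.168.238.128/27 (19 hosts, 30 usable)


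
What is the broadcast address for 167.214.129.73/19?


Network: 167.214.128.0/19
Host bits = 13
Set all host bits to 1:
Broadcast: 167.214.159.255


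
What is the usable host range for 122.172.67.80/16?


Network: 122.172.0.0
Broadcast: 122.172.255.255
First usable = network + 1
Last usable = broadcast - 1
Range: 122.172.0.1 to 122.172.255.254


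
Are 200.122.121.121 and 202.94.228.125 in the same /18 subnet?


Mask: 255.255.192.0
200.122.121.121 AND mask = 200.122.64.0
202.94.228.125 AND mask = 202.94.192.0
No, different subnets (200.122.64.0 vs 202.94.192.0)


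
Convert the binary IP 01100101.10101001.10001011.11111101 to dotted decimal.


01100101 = 101
10101001 = 169
10001011 = 139
11111101 = 253
IP: 101.169.139.253


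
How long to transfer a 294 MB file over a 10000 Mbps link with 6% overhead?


Effective throughput = 10000 * (1 - 6/100) = 9400 Mbps
File size in Mb = 294 * 8 = 2352 Mb
Time = 2352 / 9400
Time = 0.2502 seconds


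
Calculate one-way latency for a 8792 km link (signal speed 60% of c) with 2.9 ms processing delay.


Speed = 0.6 * 3e5 km/s = 180000 km/s
Propagation delay = 8792 / 180000 = 0.0488 s = 48.8444 ms
Processing delay = 2.9 ms
Total one-way latency = 51.7444 ms


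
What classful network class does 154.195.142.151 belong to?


First octet: 154
Binary: 10011010
10xxxxxx -> Class B (128-191)
Class B, default mask 255.255.0.0 (/16)


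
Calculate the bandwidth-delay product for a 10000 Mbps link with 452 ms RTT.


BDP = bandwidth * RTT
= 10000 Mbps * 452 ms
= 10000 * 1e6 * 452 / 1000 bits
= 4520000000 bits
= 565000000 bytes
= 551757.8125 KB
BDP = 4520000000 bits (565000000 bytes)


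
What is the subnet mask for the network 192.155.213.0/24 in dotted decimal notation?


/24 means 24 network bits, 8 host bits
Binary: 11111111111111111111111100000000
Mask: 255.255.255.0


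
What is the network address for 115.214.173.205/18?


IP:   01110011.11010110.10101101.11001101
Mask: 11111111.11111111.11000000.00000000
AND operation:
Net:  01110011.11010110.10000000.00000000
Network: 115.214.128.0/18


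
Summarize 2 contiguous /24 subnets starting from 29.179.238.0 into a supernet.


Original prefix: /24
Number of subnets: 2 = 2^1
New prefix = 24 - 1 = 23
Supernet: 29.179.238.0/23


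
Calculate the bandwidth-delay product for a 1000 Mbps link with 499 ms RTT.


BDP = bandwidth * RTT
= 1000 Mbps * 499 ms
= 1000 * 1e6 * 499 / 1000 bits
= 499000000 bits
= 62375000 bytes
= 60913.0859 KB
BDP = 499000000 bits (62375000 bytes)


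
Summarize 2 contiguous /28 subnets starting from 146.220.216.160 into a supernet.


Original prefix: /28
Number of subnets: 2 = 2^1
New prefix = 28 - 1 = 27
Supernet: 146.220.216.160/27


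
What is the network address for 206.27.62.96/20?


IP:   11001110.00011011.00111110.01100000
Mask: 11111111.11111111.11110000.00000000
AND operation:
Net:  11001110.00011011.00110000.00000000
Network: 206.27.48.0/20


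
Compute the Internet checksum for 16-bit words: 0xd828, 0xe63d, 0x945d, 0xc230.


Sum all words (with carry folding):
+ 0xd828 = 0xd828
+ 0xe63d = 0xbe66
+ 0x945d = 0x52c4
+ 0xc230 = 0x14f5
One's complement: ~0x14f5
Checksum = 0xeb0a


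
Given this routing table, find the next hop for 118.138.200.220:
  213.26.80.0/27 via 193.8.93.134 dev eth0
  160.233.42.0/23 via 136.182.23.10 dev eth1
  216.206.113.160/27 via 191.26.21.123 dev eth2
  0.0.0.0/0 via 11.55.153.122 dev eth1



Longest prefix match for 118.138.200.220:
  /27 213.26.80.0: no
  /23 160.233.42.0: no
  /27 216.206.113.160: no
  /0 0.0.0.0: MATCH
Selected: next-hop 11.55.153.122 via eth1 (matched /0)


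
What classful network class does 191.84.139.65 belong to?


First octet: 191
Binary: 10111111
10xxxxxx -> Class B (128-191)
Class B, default mask 255.255.0.0 (/16)


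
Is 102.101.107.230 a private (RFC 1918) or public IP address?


RFC 1918 private ranges:
  10.0.0.0/8 (10.0.0.0 - 10.255.255.255)
  172.16.0.0/12 (172.16.0.0 - 172.31.255.255)
  192.168.0.0/16 (192.168.0.0 - 192.168.255.255)
Public (not in any RFC 1918 range)


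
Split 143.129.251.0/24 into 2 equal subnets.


New prefix = 24 + 1 = 25
Each subnet has 128 addresses
  143.129.251.0/25
  143.129.251.128/25
Subnets: 143.129.251.0/25, 143.129.251.128/25


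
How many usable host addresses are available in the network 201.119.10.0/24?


Host bits = 32 - 24 = 8
Total addresses = 2^8 = 256
Usable = total - 2 (network and broadcast)
Usable hosts: 254


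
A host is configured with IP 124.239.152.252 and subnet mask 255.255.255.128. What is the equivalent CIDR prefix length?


Binary: 11111111.11111111.11111111.10000000
Count leading 1s
Prefix: /25


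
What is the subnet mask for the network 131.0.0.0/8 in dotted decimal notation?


/8 means 8 network bits, 24 host bits
Binary: 11111111000000000000000000000000
Mask: 255.0.0.0


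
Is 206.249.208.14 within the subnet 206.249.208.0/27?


Subnet network: 206.249.208.0
Test IP AND mask: 206.249.208.0
Yes, 206.249.208.14 is in 206.249.208.0/27


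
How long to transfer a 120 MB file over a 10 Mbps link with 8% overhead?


Effective throughput = 10 * (1 - 8/100) = 9.2 Mbps
File size in Mb = 120 * 8 = 960 Mb
Time = 960 / 9.2
Time = 104.3478 seconds


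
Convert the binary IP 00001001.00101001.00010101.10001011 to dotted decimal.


00001001 = 9
00101001 = 41
00010101 = 21
10001011 = 139
IP: 9.41.21.139


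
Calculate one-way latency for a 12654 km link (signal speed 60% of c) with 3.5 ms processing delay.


Speed = 0.6 * 3e5 km/s = 180000 km/s
Propagation delay = 12654 / 180000 = 0.0703 s = 70.3 ms
Processing delay = 3.5 ms
Total one-way latency = 73.8 ms


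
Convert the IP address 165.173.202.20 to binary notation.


165 = 10100101
173 = 10101101
202 = 11001010
20 = 00010100
Binary: 10100101.10101101.11001010.00010100


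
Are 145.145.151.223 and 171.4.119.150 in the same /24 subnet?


Mask: 255.255.255.0
145.145.151.223 AND mask = 145.145.151.0
171.4.119.150 AND mask = 171.4.119.0
No, different subnets (145.145.151.0 vs 171.4.119.0)


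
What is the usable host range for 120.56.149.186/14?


Network: 120.56.0.0
Broadcast: 120.59.255.255
First usable = network + 1
Last usable = broadcast - 1
Range: 120.56.0.1 to 120.59.255.254


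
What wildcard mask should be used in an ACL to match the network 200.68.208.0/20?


Subnet mask: 255.255.240.0
Wildcard = 255.255.255.255 - subnet mask
255 - 255 = 0
255 - 255 = 0
255 - 240 = 15
255 - 0 = 255
Wildcard: 0.0.15.255


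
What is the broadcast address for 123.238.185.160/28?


Network: 123.238.185.160/28
Host bits = 4
Set all host bits to 1:
Broadcast: 123.238.185.175


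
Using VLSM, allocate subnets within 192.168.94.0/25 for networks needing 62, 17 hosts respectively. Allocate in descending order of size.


62 hosts -> /26 (62 usable): 192.168.94.0/26
17 hosts -> /27 (30 usable): 192.168.94.64/27
Allocation: 192.168.94.0/26 (62 hosts, 62 usable); 192.168.94.64/27 (17 hosts, 30 usable)


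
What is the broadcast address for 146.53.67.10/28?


Network: 146.53.67.0/28
Host bits = 4
Set all host bits to 1:
Broadcast: 146.53.67.15


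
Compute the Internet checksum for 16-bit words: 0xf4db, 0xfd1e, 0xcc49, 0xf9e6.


Sum all words (with carry folding):
+ 0xf4db = 0xf4db
+ 0xfd1e = 0xf1fa
+ 0xcc49 = 0xbe44
+ 0xf9e6 = 0xb82b
One's complement: ~0xb82b
Checksum = 0x47d4


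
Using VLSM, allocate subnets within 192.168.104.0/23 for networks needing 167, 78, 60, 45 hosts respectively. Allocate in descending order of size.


167 hosts -> /24 (254 usable): 192.168.104.0/24
78 hosts -> /25 (126 usable): 192.168.105.0/25
60 hosts -> /26 (62 usable): 192.168.105.128/26
45 hosts -> /26 (62 usable): 192.168.105.192/26
Allocation: 192.168.104.0/24 (167 hosts, 254 usable); 192.168.105.0/25 (78 hosts, 126 usable); 192.168.105.128/26 (60 hosts, 62 usable); 192.168.105.192/26 (45 hosts, 62 usable)


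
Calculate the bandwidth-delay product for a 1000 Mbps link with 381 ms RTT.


BDP = bandwidth * RTT
= 1000 Mbps * 381 ms
= 1000 * 1e6 * 381 / 1000 bits
= 381000000 bits
= 47625000 bytes
= 46508.7891 KB
BDP = 381000000 bits (47625000 bytes)


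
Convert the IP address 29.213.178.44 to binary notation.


29 = 00011101
213 = 11010101
178 = 10110010
44 = 00101100
Binary: 00011101.11010101.10110010.00101100


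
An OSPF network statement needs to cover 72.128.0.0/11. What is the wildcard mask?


Subnet mask: 255.224.0.0
Wildcard = 255.255.255.255 - subnet mask
255 - 255 = 0
255 - 224 = 31
255 - 0 = 255
255 - 0 = 255
Wildcard: 0.31.255.255


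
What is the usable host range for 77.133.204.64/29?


Network: 77.133.204.64
Broadcast: 77.133.204.71
First usable = network + 1
Last usable = broadcast - 1
Range: 77.133.204.65 to 77.133.204.70


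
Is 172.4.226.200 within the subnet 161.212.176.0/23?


Subnet network: 161.212.176.0
Test IP AND mask: 172.4.226.0
No, 172.4.226.200 is not in 161.212.176.0/23


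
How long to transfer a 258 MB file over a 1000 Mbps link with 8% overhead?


Effective throughput = 1000 * (1 - 8/100) = 920 Mbps
File size in Mb = 258 * 8 = 2064 Mb
Time = 2064 / 920
Time = 2.2435 seconds


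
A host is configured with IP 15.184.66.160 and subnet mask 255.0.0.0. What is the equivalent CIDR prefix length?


Binary: 11111111.00000000.00000000.00000000
Count leading 1s
Prefix: /8


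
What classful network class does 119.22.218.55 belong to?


First octet: 119
Binary: 01110111
0xxxxxxx -> Class A (1-126)
Class A, default mask 255.0.0.0 (/8)


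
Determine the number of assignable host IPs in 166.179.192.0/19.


Host bits = 32 - 19 = 13
Total addresses = 2^13 = 8192
Usable = total - 2 (network and broadcast)
Usable hosts: 8190


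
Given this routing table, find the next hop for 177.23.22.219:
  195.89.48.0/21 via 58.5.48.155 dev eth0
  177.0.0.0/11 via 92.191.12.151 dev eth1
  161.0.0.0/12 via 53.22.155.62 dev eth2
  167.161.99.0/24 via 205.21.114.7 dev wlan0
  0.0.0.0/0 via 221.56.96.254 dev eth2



Longest prefix match for 177.23.22.219:
  /21 195.89.48.0: no
  /11 177.0.0.0: MATCH
  /12 161.0.0.0: no
  /24 167.161.99.0: no
  /0 0.0.0.0: MATCH
Selected: next-hop 92.191.12.151 via eth1 (matched /11)


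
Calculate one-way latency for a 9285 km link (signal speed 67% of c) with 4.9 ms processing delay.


Speed = 0.67 * 3e5 km/s = 201000 km/s
Propagation delay = 9285 / 201000 = 0.0462 s = 46.194 ms
Processing delay = 4.9 ms
Total one-way latency = 51.094 ms


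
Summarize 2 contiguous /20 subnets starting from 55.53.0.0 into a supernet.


Original prefix: /20
Number of subnets: 2 = 2^1
New prefix = 20 - 1 = 19
Supernet: 55.53.0.0/19


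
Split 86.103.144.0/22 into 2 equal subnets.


New prefix = 22 + 1 = 23
Each subnet has 512 addresses
  86.103.144.0/23
  86.103.146.0/23
Subnets: 86.103.144.0/23, 86.103.146.0/23


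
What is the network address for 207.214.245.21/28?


IP:   11001111.11010110.11110101.00010101
Mask: 11111111.11111111.11111111.11110000
AND operation:
Net:  11001111.11010110.11110101.00010000
Network: 207.214.245.16/28


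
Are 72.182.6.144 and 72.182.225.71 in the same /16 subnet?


Mask: 255.255.0.0
72.182.6.144 AND mask = 72.182.0.0
72.182.225.71 AND mask = 72.182.0.0
Yes, same subnet (72.182.0.0)


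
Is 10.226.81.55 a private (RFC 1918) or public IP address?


RFC 1918 private ranges:
  10.0.0.0/8 (10.0.0.0 - 10.255.255.255)
  172.16.0.0/12 (172.16.0.0 - 172.31.255.255)
  192.168.0.0/16 (192.168.0.0 - 192.168.255.255)
Private (in 10.0.0.0/8)


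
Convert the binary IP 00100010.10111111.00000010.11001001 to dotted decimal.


00100010 = 34
10111111 = 191
00000010 = 2
11001001 = 201
IP: 34.191.2.201


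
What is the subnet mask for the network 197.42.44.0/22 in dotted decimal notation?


/22 means 22 network bits, 10 host bits
Binary: 11111111111111111111110000000000
Mask: 255.255.252.0


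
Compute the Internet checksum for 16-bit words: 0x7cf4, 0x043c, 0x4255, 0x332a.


Sum all words (with carry folding):
+ 0x7cf4 = 0x7cf4
+ 0x043c = 0x8130
+ 0x4255 = 0xc385
+ 0x332a = 0xf6af
One's complement: ~0xf6af
Checksum = 0x0950


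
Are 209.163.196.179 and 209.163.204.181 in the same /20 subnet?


Mask: 255.255.240.0
209.163.196.179 AND mask = 209.163.192.0
209.163.204.181 AND mask = 209.163.192.0
Yes, same subnet (209.163.192.0)


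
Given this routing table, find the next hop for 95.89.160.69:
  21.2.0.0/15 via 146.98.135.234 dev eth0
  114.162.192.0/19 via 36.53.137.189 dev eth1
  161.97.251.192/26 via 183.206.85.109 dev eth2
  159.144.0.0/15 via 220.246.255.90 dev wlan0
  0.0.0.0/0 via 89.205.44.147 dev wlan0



Longest prefix match for 95.89.160.69:
  /15 21.2.0.0: no
  /19 114.162.192.0: no
  /26 161.97.251.192: no
  /15 159.144.0.0: no
  /0 0.0.0.0: MATCH
Selected: next-hop 89.205.44.147 via wlan0 (matched /0)


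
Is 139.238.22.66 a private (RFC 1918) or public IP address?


RFC 1918 private ranges:
  10.0.0.0/8 (10.0.0.0 - 10.255.255.255)
  172.16.0.0/12 (172.16.0.0 - 172.31.255.255)
  192.168.0.0/16 (192.168.0.0 - 192.168.255.255)
Public (not in any RFC 1918 range)


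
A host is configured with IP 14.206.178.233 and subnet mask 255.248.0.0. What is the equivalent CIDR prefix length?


Binary: 11111111.11111000.00000000.00000000
Count leading 1s
Prefix: /13


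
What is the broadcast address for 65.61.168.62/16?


Network: 65.61.0.0/16
Host bits = 16
Set all host bits to 1:
Broadcast: 65.61.255.255


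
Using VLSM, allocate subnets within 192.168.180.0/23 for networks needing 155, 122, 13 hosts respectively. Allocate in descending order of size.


155 hosts -> /24 (254 usable): 192.168.180.0/24
122 hosts -> /25 (126 usable): 192.168.181.0/25
13 hosts -> /28 (14 usable): 192.168.181.128/28
Allocation: 192.168.180.0/24 (155 hosts, 254 usable); 192.168.181.0/25 (122 hosts, 126 usable); 192.168.181.128/28 (13 hosts, 14 usable)


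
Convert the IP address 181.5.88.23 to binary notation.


181 = 10110101
5 = 00000101
88 = 01011000
23 = 00010111
Binary: 10110101.00000101.01011000.00010111


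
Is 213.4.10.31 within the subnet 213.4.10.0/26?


Subnet network: 213.4.10.0
Test IP AND mask: 213.4.10.0
Yes, 213.4.10.31 is in 213.4.10.0/26


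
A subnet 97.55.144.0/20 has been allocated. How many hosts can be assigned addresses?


Host bits = 32 - 20 = 12
Total addresses = 2^12 = 4096
Usable = total - 2 (network and broadcast)
Usable hosts: 4094


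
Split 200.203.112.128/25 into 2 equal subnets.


New prefix = 25 + 1 = 26
Each subnet has 64 addresses
  200.203.112.128/26
  200.203.112.192/26
Subnets: 200.203.112.128/26, 200.203.112.192/26


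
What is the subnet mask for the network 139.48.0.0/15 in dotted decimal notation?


/15 means 15 network bits, 17 host bits
Binary: 11111111111111100000000000000000
Mask: 255.254.0.0


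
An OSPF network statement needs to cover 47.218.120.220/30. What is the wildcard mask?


Subnet mask: 255.255.255.252
Wildcard = 255.255.255.255 - subnet mask
255 - 255 = 0
255 - 255 = 0
255 - 255 = 0
255 - 252 = 3
Wildcard: 0.0.0.3


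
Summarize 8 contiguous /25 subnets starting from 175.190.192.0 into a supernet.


Original prefix: /25
Number of subnets: 8 = 2^3
New prefix = 25 - 3 = 22
Supernet: 175.190.192.0/22


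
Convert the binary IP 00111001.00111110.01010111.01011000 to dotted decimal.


00111001 = 57
00111110 = 62
01010111 = 87
01011000 = 88
IP: 57.62.87.88


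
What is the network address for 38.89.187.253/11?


IP:   00100110.01011001.10111011.11111101
Mask: 11111111.11100000.00000000.00000000
AND operation:
Net:  00100110.01000000.00000000.00000000
Network: 38.64.0.0/11


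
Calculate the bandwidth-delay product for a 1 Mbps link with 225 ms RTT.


BDP = bandwidth * RTT
= 1 Mbps * 225 ms
= 1 * 1e6 * 225 / 1000 bits
= 225000 bits
= 28125 bytes
= 27.4658 KB
BDP = 225000 bits (28125 bytes)


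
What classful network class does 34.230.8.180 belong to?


First octet: 34
Binary: 00100010
0xxxxxxx -> Class A (1-126)
Class A, default mask 255.0.0.0 (/8)


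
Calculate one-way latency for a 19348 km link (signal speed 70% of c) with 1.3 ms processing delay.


Speed = 0.7 * 3e5 km/s = 210000 km/s
Propagation delay = 19348 / 210000 = 0.0921 s = 92.1333 ms
Processing delay = 1.3 ms
Total one-way latency = 93.4333 ms


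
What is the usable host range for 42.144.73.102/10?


Network: 42.128.0.0
Broadcast: 42.191.255.255
First usable = network + 1
Last usable = broadcast - 1
Range: 42.128.0.1 to 42.191.255.254


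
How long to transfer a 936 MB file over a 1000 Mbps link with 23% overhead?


Effective throughput = 1000 * (1 - 23/100) = 770 Mbps
File size in Mb = 936 * 8 = 7488 Mb
Time = 7488 / 770
Time = 9.7247 seconds


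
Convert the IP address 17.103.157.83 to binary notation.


17 = 00010001
103 = 01100111
157 = 10011101
83 = 01010011
Binary: 00010001.01100111.10011101.01010011


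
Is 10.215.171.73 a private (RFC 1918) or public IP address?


RFC 1918 private ranges:
  10.0.0.0/8 (10.0.0.0 - 10.255.255.255)
  172.16.0.0/12 (172.16.0.0 - 172.31.255.255)
  192.168.0.0/16 (192.168.0.0 - 192.168.255.255)
Private (in 10.0.0.0/8)


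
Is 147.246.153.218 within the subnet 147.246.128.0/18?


Subnet network: 147.246.128.0
Test IP AND mask: 147.246.128.0
Yes, 147.246.153.218 is in 147.246.128.0/18


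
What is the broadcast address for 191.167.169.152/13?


Network: 191.160.0.0/13
Host bits = 19
Set all host bits to 1:
Broadcast: 191.167.255.255


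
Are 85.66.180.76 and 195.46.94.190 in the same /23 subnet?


Mask: 255.255.254.0
85.66.180.76 AND mask = 85.66.180.0
195.46.94.190 AND mask = 195.46.94.0
No, different subnets (85.66.180.0 vs 195.46.94.0)


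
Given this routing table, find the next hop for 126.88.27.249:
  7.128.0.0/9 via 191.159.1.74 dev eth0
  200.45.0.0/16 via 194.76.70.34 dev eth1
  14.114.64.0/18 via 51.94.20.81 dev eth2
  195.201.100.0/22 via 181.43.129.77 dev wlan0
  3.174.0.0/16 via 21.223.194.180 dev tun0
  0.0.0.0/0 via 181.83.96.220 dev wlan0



Longest prefix match for 126.88.27.249:
  /9 7.128.0.0: no
  /16 200.45.0.0: no
  /18 14.114.64.0: no
  /22 195.201.100.0: no
  /16 3.174.0.0: no
  /0 0.0.0.0: MATCH
Selected: next-hop 181.83.96.220 via wlan0 (matched /0)


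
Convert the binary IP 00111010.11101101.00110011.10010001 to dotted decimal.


00111010 = 58
11101101 = 237
00110011 = 51
10010001 = 145
IP: 58.237.51.145


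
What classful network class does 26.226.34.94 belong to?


First octet: 26
Binary: 00011010
0xxxxxxx -> Class A (1-126)
Class A, default mask 255.0.0.0 (/8)


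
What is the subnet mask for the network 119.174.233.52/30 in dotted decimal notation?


/30 means 30 network bits, 2 host bits
Binary: 11111111111111111111111111111100
Mask: 255.255.255.252


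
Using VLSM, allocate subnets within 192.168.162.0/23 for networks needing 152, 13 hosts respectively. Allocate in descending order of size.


152 hosts -> /24 (254 usable): 192.168.162.0/24
13 hosts -> /28 (14 usable): 192.168.163.0/28
Allocation: 192.168.162.0/24 (152 hosts, 254 usable); 192.168.163.0/28 (13 hosts, 14 usable)


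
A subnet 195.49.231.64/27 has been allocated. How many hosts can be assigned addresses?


Host bits = 32 - 27 = 5
Total addresses = 2^5 = 32
Usable = total - 2 (network and broadcast)
Usable hosts: 30


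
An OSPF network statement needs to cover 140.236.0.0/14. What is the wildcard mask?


Subnet mask: 255.252.0.0
Wildcard = 255.255.255.255 - subnet mask
255 - 255 = 0
255 - 252 = 3
255 - 0 = 255
255 - 0 = 255
Wildcard: 0.3.255.255


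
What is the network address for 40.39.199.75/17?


IP:   00101000.00100111.11000111.01001011
Mask: 11111111.11111111.10000000.00000000
AND operation:
Net:  00101000.00100111.10000000.00000000
Network: 40.39.128.0/17


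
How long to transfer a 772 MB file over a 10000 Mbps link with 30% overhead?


Effective throughput = 10000 * (1 - 30/100) = 7000 Mbps
File size in Mb = 772 * 8 = 6176 Mb
Time = 6176 / 7000
Time = 0.8823 seconds


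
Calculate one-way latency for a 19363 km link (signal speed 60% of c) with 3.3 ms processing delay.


Speed = 0.6 * 3e5 km/s = 180000 km/s
Propagation delay = 19363 / 180000 = 0.1076 s = 107.5722 ms
Processing delay = 3.3 ms
Total one-way latency = 110.8722 ms


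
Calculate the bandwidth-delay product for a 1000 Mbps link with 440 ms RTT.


BDP = bandwidth * RTT
= 1000 Mbps * 440 ms
= 1000 * 1e6 * 440 / 1000 bits
= 440000000 bits
= 55000000 bytes
= 53710.9375 KB
BDP = 440000000 bits (55000000 bytes)


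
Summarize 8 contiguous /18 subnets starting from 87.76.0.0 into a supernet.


Original prefix: /18
Number of subnets: 8 = 2^3
New prefix = 18 - 3 = 15
Supernet: 87.76.0.0/15


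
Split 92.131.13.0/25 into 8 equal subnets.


New prefix = 25 + 3 = 28
Each subnet has 16 addresses
  92.131.13.0/28
  92.131.13.16/28
  92.131.13.32/28
  92.131.13.48/28
  92.131.13.64/28
  92.131.13.80/28
  92.131.13.96/28
  92.131.13.112/28
Subnets: 92.131.13.0/28, 92.131.13.16/28, 92.131.13.32/28, 92.131.13.48/28, 92.131.13.64/28, 92.131.13.80/28, 92.131.13.96/28, 92.131.13.112/28


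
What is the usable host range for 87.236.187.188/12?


Network: 87.224.0.0
Broadcast: 87.239.255.255
First usable = network + 1
Last usable = broadcast - 1
Range: 87.224.0.1 to 87.239.255.254


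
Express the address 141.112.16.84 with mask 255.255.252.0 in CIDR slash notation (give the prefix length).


Binary: 11111111.11111111.11111100.00000000
Count leading 1s
Prefix: /22


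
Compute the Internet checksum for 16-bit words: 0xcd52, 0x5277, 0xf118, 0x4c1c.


Sum all words (with carry folding):
+ 0xcd52 = 0xcd52
+ 0x5277 = 0x1fca
+ 0xf118 = 0x10e3
+ 0x4c1c = 0x5cff
One's complement: ~0x5cff
Checksum = 0xa300


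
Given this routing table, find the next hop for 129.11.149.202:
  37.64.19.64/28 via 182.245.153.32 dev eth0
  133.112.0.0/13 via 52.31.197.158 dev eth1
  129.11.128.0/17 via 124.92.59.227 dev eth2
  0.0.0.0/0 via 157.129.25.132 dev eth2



Longest prefix match for 129.11.149.202:
  /28 37.64.19.64: no
  /13 133.112.0.0: no
  /17 129.11.128.0: MATCH
  /0 0.0.0.0: MATCH
Selected: next-hop 124.92.59.227 via eth2 (matched /17)


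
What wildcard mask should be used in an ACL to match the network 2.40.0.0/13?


Subnet mask: 255.248.0.0
Wildcard = 255.255.255.255 - subnet mask
255 - 255 = 0
255 - 248 = 7
255 - 0 = 255
255 - 0 = 255
Wildcard: 0.7.255.255


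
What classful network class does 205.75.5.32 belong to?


First octet: 205
Binary: 11001101
110xxxxx -> Class C (192-223)
Class C, default mask 255.255.255.0 (/24)


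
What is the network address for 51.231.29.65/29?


IP:   00110011.11100111.00011101.01000001
Mask: 11111111.11111111.11111111.11111000
AND operation:
Net:  00110011.11100111.00011101.01000000
Network: 51.231.29.64/29


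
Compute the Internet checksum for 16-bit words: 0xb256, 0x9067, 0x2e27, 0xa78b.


Sum all words (with carry folding):
+ 0xb256 = 0xb256
+ 0x9067 = 0x42be
+ 0x2e27 = 0x70e5
+ 0xa78b = 0x1871
One's complement: ~0x1871
Checksum = 0xe78e


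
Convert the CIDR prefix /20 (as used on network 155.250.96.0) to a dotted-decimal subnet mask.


/20 means 20 network bits, 12 host bits
Binary: 11111111111111111111000000000000
Mask: 255.255.240.0


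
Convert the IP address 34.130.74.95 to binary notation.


34 = 00100010
130 = 10000010
74 = 01001010
95 = 01011111
Binary: 00100010.10000010.01001010.01011111


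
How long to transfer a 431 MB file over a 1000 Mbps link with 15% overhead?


Effective throughput = 1000 * (1 - 15/100) = 850 Mbps
File size in Mb = 431 * 8 = 3448 Mb
Time = 3448 / 850
Time = 4.0565 seconds


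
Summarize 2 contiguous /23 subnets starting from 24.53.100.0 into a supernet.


Original prefix: /23
Number of subnets: 2 = 2^1
New prefix = 23 - 1 = 22
Supernet: 24.53.100.0/22


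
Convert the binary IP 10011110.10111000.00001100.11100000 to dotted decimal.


10011110 = 158
10111000 = 184
00001100 = 12
11100000 = 224
IP: 158.184.12.224


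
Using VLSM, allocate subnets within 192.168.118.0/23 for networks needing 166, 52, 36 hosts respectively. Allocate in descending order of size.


166 hosts -> /24 (254 usable): 192.168.118.0/24
52 hosts -> /26 (62 usable): 192.168.119.0/26
36 hosts -> /26 (62 usable): 192.168.119.64/26
Allocation: 192.168.118.0/24 (166 hosts, 254 usable); 192.168.119.0/26 (52 hosts, 62 usable); 192.168.119.64/26 (36 hosts, 62 usable)


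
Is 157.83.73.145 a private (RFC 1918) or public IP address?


RFC 1918 private ranges:
  10.0.0.0/8 (10.0.0.0 - 10.255.255.255)
  172.16.0.0/12 (172.16.0.0 - 172.31.255.255)
  192.168.0.0/16 (192.168.0.0 - 192.168.255.255)
Public (not in any RFC 1918 range)


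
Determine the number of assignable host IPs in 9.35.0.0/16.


Host bits = 32 - 16 = 16
Total addresses = 2^16 = 65536
Usable = total - 2 (network and broadcast)
Usable hosts: 65534


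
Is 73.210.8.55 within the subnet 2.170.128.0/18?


Subnet network: 2.170.128.0
Test IP AND mask: 73.210.0.0
No, 73.210.8.55 is not in 2.170.128.0/18


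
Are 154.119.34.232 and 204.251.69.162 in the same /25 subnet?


Mask: 255.255.255.128
154.119.34.232 AND mask = 154.119.34.128
204.251.69.162 AND mask = 204.251.69.128
No, different subnets (154.119.34.128 vs 204.251.69.128)


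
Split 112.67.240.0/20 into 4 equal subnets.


New prefix = 20 + 2 = 22
Each subnet has 1024 addresses
  112.67.240.0/22
  112.67.244.0/22
  112.67.248.0/22
  112.67.252.0/22
Subnets: 112.67.240.0/22, 112.67.244.0/22, 112.67.248.0/22, 112.67.252.0/22


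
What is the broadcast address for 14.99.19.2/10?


Network: 14.64.0.0/10
Host bits = 22
Set all host bits to 1:
Broadcast: 14.127.255.255


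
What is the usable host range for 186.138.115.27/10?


Network: 186.128.0.0
Broadcast: 186.191.255.255
First usable = network + 1
Last usable = broadcast - 1
Range: 186.128.0.1 to 186.191.255.254


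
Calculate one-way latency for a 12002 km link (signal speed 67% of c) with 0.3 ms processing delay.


Speed = 0.67 * 3e5 km/s = 201000 km/s
Propagation delay = 12002 / 201000 = 0.0597 s = 59.7114 ms
Processing delay = 0.3 ms
Total one-way latency = 60.0114 ms


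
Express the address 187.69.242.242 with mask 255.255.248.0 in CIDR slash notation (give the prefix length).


Binary: 11111111.11111111.11111000.00000000
Count leading 1s
Prefix: /21


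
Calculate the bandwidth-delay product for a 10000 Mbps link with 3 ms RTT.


BDP = bandwidth * RTT
= 10000 Mbps * 3 ms
= 10000 * 1e6 * 3 / 1000 bits
= 30000000 bits
= 3750000 bytes
= 3662.1094 KB
BDP = 30000000 bits (3750000 bytes)


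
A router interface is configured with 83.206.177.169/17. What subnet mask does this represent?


/17 means 17 network bits, 15 host bits
Binary: 11111111111111111000000000000000
Mask: 255.255.128.0


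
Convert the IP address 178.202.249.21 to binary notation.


178 = 10110010
202 = 11001010
249 = 11111001
21 = 00010101
Binary: 10110010.11001010.11111001.00010101


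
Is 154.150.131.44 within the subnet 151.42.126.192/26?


Subnet network: 151.42.126.192
Test IP AND mask: 154.150.131.0
No, 154.150.131.44 is not in 151.42.126.192/26


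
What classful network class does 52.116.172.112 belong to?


First octet: 52
Binary: 00110100
0xxxxxxx -> Class A (1-126)
Class A, default mask 255.0.0.0 (/8)


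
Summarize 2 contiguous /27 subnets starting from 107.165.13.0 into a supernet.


Original prefix: /27
Number of subnets: 2 = 2^1
New prefix = 27 - 1 = 26
Supernet: 107.165.13.0/26


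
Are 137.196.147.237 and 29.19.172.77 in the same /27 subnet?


Mask: 255.255.255.224
137.196.147.237 AND mask = 137.196.147.224
29.19.172.77 AND mask = 29.19.172.64
No, different subnets (137.196.147.224 vs 29.19.172.64)


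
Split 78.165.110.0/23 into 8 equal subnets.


New prefix = 23 + 3 = 26
Each subnet has 64 addresses
  78.165.110.0/26
  78.165.110.64/26
  78.165.110.128/26
  78.165.110.192/26
  78.165.111.0/26
  78.165.111.64/26
  78.165.111.128/26
  78.165.111.192/26
Subnets: 78.165.110.0/26, 78.165.110.64/26, 78.165.110.128/26, 78.165.110.192/26, 78.165.111.0/26, 78.165.111.64/26, 78.165.111.128/26, 78.165.111.192/26


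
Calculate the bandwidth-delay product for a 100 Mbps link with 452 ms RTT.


BDP = bandwidth * RTT
= 100 Mbps * 452 ms
= 100 * 1e6 * 452 / 1000 bits
= 45200000 bits
= 5650000 bytes
= 5517.5781 KB
BDP = 45200000 bits (5650000 bytes)
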